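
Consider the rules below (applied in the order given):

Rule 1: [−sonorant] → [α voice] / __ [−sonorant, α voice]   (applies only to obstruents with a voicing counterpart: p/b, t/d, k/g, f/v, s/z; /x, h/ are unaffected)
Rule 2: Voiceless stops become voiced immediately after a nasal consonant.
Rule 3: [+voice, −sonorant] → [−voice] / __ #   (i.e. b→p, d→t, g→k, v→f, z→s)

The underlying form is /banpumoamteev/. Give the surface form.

banbumoamdeef

Rule 1 (regressive voicing assimilation): no segment meets the environment; /banpumoamteev/ is unchanged.
Rule 2 (post-nasal voicing): /p/ is a voiceless stop immediately after the nasal /n/, so it voices to [b]. /t/ is a voiceless stop immediately after the nasal /m/, so it voices to [d]. /banpumoamteev/ → banbumoamdeev.
Rule 3 (final devoicing): /v/ is a voiced obstruent in word-final position, so it devoices to [f]. /banbumoamdeev/ → banbumoamdeef.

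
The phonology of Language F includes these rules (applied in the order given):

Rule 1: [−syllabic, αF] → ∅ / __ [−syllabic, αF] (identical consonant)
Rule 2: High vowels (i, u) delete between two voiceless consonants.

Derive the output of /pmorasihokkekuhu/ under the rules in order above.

Rule 1 (degemination): /kk/ is a geminate; the first /k/ deletes. /pmorasihokkekuhu/ → pmorasihokekuhu.
Rule 2 (high vowel syncope): /i/ is a high vowel flanked by voiceless consonants /s/ and /h/, so it deletes. /u/ is a high vowel flanked by voiceless consonants /k/ and /h/, so it deletes. /pmorasihokekuhu/ → pmorashokekhu.

pmorashokekhu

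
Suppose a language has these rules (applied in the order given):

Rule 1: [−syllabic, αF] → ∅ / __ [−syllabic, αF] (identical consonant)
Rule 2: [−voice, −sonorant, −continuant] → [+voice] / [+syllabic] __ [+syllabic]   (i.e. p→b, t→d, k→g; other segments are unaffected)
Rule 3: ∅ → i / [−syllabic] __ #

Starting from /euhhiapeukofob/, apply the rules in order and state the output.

Rule 1 (degemination): /hh/ is a geminate; the first /h/ deletes. /euhhiapeukofob/ → euhiapeukofob.
Rule 2 (intervocalic voicing): /p/ is a voiceless stop between vowels /a/ and /e/, so it voices to [b]. /k/ is a voiceless stop between vowels /u/ and /o/, so it voices to [g]. /euhiapeukofob/ → euhiabeugofob.
Rule 3 (final i-epenthesis): the form ends in the consonant /b/, so [i] is inserted word-finally. /euhiabeugofob/ → euhiabeugofobi.

euhiabeugofobi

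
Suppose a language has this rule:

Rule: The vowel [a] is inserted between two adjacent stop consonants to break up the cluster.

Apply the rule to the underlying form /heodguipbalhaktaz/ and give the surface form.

heodaguipabalhakataz

/d/ and /g/ form a stop–stop cluster, so [a] is inserted between them.
/p/ and /b/ form a stop–stop cluster, so [a] is inserted between them.
/k/ and /t/ form a stop–stop cluster, so [a] is inserted between them.
Surface form: [heodaguipabalhakataz].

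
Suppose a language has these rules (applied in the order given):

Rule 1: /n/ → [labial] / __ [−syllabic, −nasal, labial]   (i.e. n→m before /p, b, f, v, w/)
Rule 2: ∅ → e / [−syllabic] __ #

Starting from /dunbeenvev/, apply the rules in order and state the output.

Rule 1 (nasal place assimilation): /n/ precedes the labial consonant /b/, so it assimilates in place to [m]. /n/ precedes the labial consonant /v/, so it assimilates in place to [m]. /dunbeenvev/ → dumbeemvev.
Rule 2 (final e-epenthesis): the form ends in the consonant /v/, so [e] is inserted word-finally. /dumbeemvev/ → dumbeemveve.

dumbeemveve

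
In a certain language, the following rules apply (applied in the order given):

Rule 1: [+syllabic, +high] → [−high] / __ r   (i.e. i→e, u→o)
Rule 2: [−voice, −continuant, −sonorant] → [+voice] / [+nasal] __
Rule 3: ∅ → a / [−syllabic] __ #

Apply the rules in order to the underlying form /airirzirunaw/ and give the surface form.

aererzerunawa

Rule 1 (pre-rhotic lowering): /i/ is a high vowel immediately before /r/, so it lowers to [e]. /i/ is a high vowel immediately before /r/, so it lowers to [e]. /i/ is a high vowel immediately before /r/, so it lowers to [e]. /airirzirunaw/ → aererzerunaw.
Rule 2 (post-nasal voicing): no segment meets the environment; /aererzerunaw/ is unchanged.
Rule 3 (final a-epenthesis): the form ends in the consonant /w/, so [a] is inserted word-finally. /aererzerunaw/ → aererzerunawa.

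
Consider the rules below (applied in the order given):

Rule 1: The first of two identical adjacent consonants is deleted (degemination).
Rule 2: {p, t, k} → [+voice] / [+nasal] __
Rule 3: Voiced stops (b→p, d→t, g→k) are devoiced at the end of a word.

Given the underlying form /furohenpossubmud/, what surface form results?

furohenbosubmut

Rule 1 (degemination): /ss/ is a geminate; the first /s/ deletes. /furohenpossubmud/ → furohenposubmud.
Rule 2 (post-nasal voicing): /p/ is a voiceless stop immediately after the nasal /n/, so it voices to [b]. /furohenposubmud/ → furohenbosubmud.
Rule 3 (final devoicing): /d/ is a voiced stop in word-final position, so it devoices to [t]. /furohenbosubmud/ → furohenbosubmut.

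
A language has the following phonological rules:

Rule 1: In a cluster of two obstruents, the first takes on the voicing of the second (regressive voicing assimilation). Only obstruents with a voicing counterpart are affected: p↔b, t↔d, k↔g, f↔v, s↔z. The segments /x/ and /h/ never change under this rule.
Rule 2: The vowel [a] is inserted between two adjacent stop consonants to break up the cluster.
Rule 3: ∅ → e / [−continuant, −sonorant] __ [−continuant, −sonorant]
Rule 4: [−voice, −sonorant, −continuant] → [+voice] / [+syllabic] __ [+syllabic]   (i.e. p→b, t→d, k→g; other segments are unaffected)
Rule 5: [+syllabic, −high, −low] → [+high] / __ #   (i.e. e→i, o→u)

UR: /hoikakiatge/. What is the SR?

Rule 1 (regressive voicing assimilation): /t/ precedes the voiced obstruent /g/, so it voices to [d] by assimilation. /hoikakiatge/ → hoikakiadge.
Rule 2 (stop-cluster a-epenthesis): /d/ and /g/ form a stop–stop cluster, so [a] is inserted between them. /hoikakiadge/ → hoikakiadage.
Rule 3 (stop-cluster e-epenthesis): no segment meets the environment; /hoikakiadage/ is unchanged.
Rule 4 (intervocalic voicing): /k/ is a voiceless stop between vowels /i/ and /a/, so it voices to [g]. /k/ is a voiceless stop between vowels /a/ and /i/, so it voices to [g]. /hoikakiadage/ → hoigagiadage.
Rule 5 (final vowel raising): /e/ is a mid vowel in word-final position, so it raises to [i]. /hoigagiadage/ → hoigagiadagi.

hoigagiadagi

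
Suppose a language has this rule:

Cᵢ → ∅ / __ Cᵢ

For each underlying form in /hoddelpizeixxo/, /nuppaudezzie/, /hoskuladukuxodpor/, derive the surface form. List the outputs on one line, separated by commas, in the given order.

hodelpizeixo, nupaudezie, hoskuladukuxodpor

/hoddelpizeixxo/: /dd/ is a geminate; the first /d/ deletes. /xx/ is a geminate; the first /x/ deletes. → [hodelpizeixo].
/nuppaudezzie/: /pp/ is a geminate; the first /p/ deletes. /zz/ is a geminate; the first /z/ deletes. → [nupaudezie].
/hoskuladukuxodpor/: the rule's environment is not met; surfaces unchanged as [hoskuladukuxodpor].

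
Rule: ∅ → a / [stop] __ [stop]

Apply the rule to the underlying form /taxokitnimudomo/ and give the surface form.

No segment of /taxokitnimudomo/ meets the structural description of the rule, so the form surfaces unchanged.

taxokitnimudomo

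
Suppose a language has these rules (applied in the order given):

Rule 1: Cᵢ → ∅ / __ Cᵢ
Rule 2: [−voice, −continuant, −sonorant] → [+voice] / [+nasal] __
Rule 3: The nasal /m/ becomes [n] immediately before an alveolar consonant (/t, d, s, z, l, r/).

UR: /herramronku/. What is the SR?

heranrongu

Rule 1 (degemination): /rr/ is a geminate; the first /r/ deletes. /herramronku/ → heramronku.
Rule 2 (post-nasal voicing): /k/ is a voiceless stop immediately after the nasal /n/, so it voices to [g]. /heramronku/ → heramrongu.
Rule 3 (nasal place assimilation): /m/ precedes the alveolar consonant /r/, so it assimilates in place to [n]. /heramrongu/ → heranrongu.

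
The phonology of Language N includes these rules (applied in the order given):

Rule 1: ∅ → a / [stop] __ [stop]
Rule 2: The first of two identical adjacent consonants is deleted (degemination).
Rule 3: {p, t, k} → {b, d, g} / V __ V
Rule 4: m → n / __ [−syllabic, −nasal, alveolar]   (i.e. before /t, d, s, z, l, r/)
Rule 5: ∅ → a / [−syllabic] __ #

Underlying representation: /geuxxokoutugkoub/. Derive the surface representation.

Rule 1 (stop-cluster a-epenthesis): /g/ and /k/ form a stop–stop cluster, so [a] is inserted between them. /geuxxokoutugkoub/ → geuxxokoutugakoub.
Rule 2 (degemination): /xx/ is a geminate; the first /x/ deletes. /geuxxokoutugakoub/ → geuxokoutugakoub.
Rule 3 (intervocalic voicing): /k/ is a voiceless stop between vowels /o/ and /o/, so it voices to [g]. /t/ is a voiceless stop between vowels /u/ and /u/, so it voices to [d]. /k/ is a voiceless stop between vowels /a/ and /o/, so it voices to [g]. /geuxokoutugakoub/ → geuxogoudugagoub.
Rule 4 (nasal place assimilation): no segment meets the environment; /geuxogoudugagoub/ is unchanged.
Rule 5 (final a-epenthesis): the form ends in the consonant /b/, so [a] is inserted word-finally. /geuxogoudugagoub/ → geuxogoudugagouba.

geuxogoudugagouba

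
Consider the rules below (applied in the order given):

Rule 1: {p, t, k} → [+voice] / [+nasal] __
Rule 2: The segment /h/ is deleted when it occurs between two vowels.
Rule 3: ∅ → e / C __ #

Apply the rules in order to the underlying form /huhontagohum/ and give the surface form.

Rule 1 (post-nasal voicing): /t/ is a voiceless stop immediately after the nasal /n/, so it voices to [d]. /huhontagohum/ → huhondagohum.
Rule 2 (intervocalic h-deletion): /h/ occurs between vowels /u/ and /o/, so it deletes. /h/ occurs between vowels /o/ and /u/, so it deletes. /huhondagohum/ → huondagoum.
Rule 3 (final e-epenthesis): the form ends in the consonant /m/, so [e] is inserted word-finally. /huondagoum/ → huondagoume.

huondagoume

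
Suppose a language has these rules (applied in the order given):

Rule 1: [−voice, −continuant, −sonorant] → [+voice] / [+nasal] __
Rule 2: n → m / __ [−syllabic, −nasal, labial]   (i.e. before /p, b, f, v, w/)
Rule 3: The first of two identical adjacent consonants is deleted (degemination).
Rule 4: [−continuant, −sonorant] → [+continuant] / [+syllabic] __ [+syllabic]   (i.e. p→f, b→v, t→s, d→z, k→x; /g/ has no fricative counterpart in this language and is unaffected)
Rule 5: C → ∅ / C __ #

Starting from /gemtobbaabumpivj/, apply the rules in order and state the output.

Rule 1 (post-nasal voicing): /t/ is a voiceless stop immediately after the nasal /m/, so it voices to [d]. /p/ is a voiceless stop immediately after the nasal /m/, so it voices to [b]. /gemtobbaabumpivj/ → gemdobbaabumbivj.
Rule 2 (nasal place assimilation): no segment meets the environment; /gemdobbaabumbivj/ is unchanged.
Rule 3 (degemination): /bb/ is a geminate; the first /b/ deletes. /gemdobbaabumbivj/ → gemdobaabumbivj.
Rule 4 (intervocalic spirantization): /b/ is a stop between vowels /o/ and /a/, so it spirantizes to the fricative [v]. /b/ is a stop between vowels /a/ and /u/, so it spirantizes to the fricative [v]. /gemdobaabumbivj/ → gemdovaavumbivj.
Rule 5 (final cluster simplification): /j/ is the second consonant of a word-final cluster /vj/, so it deletes. /gemdovaavumbivj/ → gemdovaavumbiv.

gemdovaavumbiv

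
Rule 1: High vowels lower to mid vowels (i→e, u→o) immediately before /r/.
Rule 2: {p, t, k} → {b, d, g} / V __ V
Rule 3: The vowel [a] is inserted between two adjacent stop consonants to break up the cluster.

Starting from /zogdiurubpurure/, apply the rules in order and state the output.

zogadiorubaporore

Rule 1 (pre-rhotic lowering): /u/ is a high vowel immediately before /r/, so it lowers to [o]. /u/ is a high vowel immediately before /r/, so it lowers to [o]. /u/ is a high vowel immediately before /r/, so it lowers to [o]. /zogdiurubpurure/ → zogdiorubporore.
Rule 2 (intervocalic voicing): no segment meets the environment; /zogdiorubporore/ is unchanged.
Rule 3 (stop-cluster a-epenthesis): /g/ and /d/ form a stop–stop cluster, so [a] is inserted between them. /b/ and /p/ form a stop–stop cluster, so [a] is inserted between them. /zogdiorubporore/ → zogadiorubaporore.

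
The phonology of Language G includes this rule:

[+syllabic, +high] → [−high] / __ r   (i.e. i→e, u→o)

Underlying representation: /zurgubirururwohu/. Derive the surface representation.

Scanning /zurgubirururwohu/: /u/ is a high vowel immediately before /r/, so it lowers to [o]; /u/ at position 5 is not in the conditioning environment; /i/ is a high vowel immediately before /r/, so it lowers to [e]; /u/ is a high vowel immediately before /r/, so it lowers to [o]; /u/ is a high vowel immediately before /r/, so it lowers to [o]; /u/ at position 16 is not in the conditioning environment.
Result: [zorguberororwohu].

zorguberororwohu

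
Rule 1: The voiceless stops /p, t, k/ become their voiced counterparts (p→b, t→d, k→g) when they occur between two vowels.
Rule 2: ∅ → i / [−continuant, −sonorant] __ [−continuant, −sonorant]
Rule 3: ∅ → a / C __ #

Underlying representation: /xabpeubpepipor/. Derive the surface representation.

Rule 1 (intervocalic voicing): /p/ is a voiceless stop between vowels /e/ and /i/, so it voices to [b]. /p/ is a voiceless stop between vowels /i/ and /o/, so it voices to [b]. /xabpeubpepipor/ → xabpeubpebibor.
Rule 2 (stop-cluster i-epenthesis): /b/ and /p/ form a stop–stop cluster, so [i] is inserted between them. /b/ and /p/ form a stop–stop cluster, so [i] is inserted between them. /xabpeubpebibor/ → xabipeubipebibor.
Rule 3 (final a-epenthesis): the form ends in the consonant /r/, so [a] is inserted word-finally. /xabipeubipebibor/ → xabipeubipebibora.

xabipeubipebibora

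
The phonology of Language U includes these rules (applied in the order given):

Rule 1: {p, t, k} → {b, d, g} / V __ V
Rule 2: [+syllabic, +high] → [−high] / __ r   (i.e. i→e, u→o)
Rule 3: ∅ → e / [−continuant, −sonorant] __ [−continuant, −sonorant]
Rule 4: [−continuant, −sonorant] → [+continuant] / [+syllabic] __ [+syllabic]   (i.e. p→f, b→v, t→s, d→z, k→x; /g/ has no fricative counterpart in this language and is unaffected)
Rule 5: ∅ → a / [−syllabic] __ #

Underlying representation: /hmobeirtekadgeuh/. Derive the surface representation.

hmoveertegazegeuha

Rule 1 (intervocalic voicing): /k/ is a voiceless stop between vowels /e/ and /a/, so it voices to [g]. /hmobeirtekadgeuh/ → hmobeirtegadgeuh.
Rule 2 (pre-rhotic lowering): /i/ is a high vowel immediately before /r/, so it lowers to [e]. /hmobeirtegadgeuh/ → hmobeertegadgeuh.
Rule 3 (stop-cluster e-epenthesis): /d/ and /g/ form a stop–stop cluster, so [e] is inserted between them. /hmobeertegadgeuh/ → hmobeertegadegeuh.
Rule 4 (intervocalic spirantization): /b/ is a stop between vowels /o/ and /e/, so it spirantizes to the fricative [v]. /d/ is a stop between vowels /a/ and /e/, so it spirantizes to the fricative [z]. /hmobeertegadegeuh/ → hmoveertegazegeuh.
Rule 5 (final a-epenthesis): the form ends in the consonant /h/, so [a] is inserted word-finally. /hmoveertegazegeuh/ → hmoveertegazegeuha.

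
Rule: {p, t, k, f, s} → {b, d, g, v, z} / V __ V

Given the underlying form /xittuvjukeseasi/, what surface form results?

/k/ is a voiceless obstruent between vowels /u/ and /e/, so it voices to [g].
/s/ is a voiceless obstruent between vowels /e/ and /e/, so it voices to [z].
/s/ is a voiceless obstruent between vowels /a/ and /i/, so it voices to [z].
The other instances of /t/ do not occur in the required environment and remain unchanged.
Surface form: [xittuvjugezeazi].

xittuvjugezeazi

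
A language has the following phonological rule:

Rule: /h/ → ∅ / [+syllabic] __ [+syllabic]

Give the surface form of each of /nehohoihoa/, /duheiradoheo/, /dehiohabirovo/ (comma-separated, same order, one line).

/nehohoihoa/: /h/ occurs between vowels /e/ and /o/, so it deletes. /h/ occurs between vowels /o/ and /o/, so it deletes. /h/ occurs between vowels /i/ and /o/, so it deletes. → [neooioa].
/duheiradoheo/: /h/ occurs between vowels /u/ and /e/, so it deletes. /h/ occurs between vowels /o/ and /e/, so it deletes. → [dueiradoeo].
/dehiohabirovo/: /h/ occurs between vowels /e/ and /i/, so it deletes. /h/ occurs between vowels /o/ and /a/, so it deletes. → [deioabirovo].

neooioa, dueiradoeo, deioabirovo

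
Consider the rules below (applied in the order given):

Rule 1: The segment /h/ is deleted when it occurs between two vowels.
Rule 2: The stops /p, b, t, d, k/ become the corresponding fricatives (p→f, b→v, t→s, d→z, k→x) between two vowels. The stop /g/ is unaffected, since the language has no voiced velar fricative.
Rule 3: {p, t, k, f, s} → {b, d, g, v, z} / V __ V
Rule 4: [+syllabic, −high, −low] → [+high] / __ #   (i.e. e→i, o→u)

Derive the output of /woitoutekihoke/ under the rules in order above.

woizouzexioxi

Rule 1 (intervocalic h-deletion): /h/ occurs between vowels /i/ and /o/, so it deletes. /woitoutekihoke/ → woitoutekioke.
Rule 2 (intervocalic spirantization): /t/ is a stop between vowels /i/ and /o/, so it spirantizes to the fricative [s]. /t/ is a stop between vowels /u/ and /e/, so it spirantizes to the fricative [s]. /k/ is a stop between vowels /e/ and /i/, so it spirantizes to the fricative [x]. /k/ is a stop between vowels /o/ and /e/, so it spirantizes to the fricative [x]. /woitoutekioke/ → woisousexioxe.
Rule 3 (intervocalic voicing): /s/ is a voiceless obstruent between vowels /i/ and /o/, so it voices to [z]. /s/ is a voiceless obstruent between vowels /u/ and /e/, so it voices to [z]. /woisousexioxe/ → woizouzexioxe.
Rule 4 (final vowel raising): /e/ is a mid vowel in word-final position, so it raises to [i]. /woizouzexioxe/ → woizouzexioxi.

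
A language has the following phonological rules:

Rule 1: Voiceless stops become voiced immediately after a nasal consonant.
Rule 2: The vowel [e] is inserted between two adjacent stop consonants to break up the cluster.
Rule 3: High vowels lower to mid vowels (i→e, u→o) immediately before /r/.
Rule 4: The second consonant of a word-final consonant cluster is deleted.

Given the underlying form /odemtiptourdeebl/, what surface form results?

odemdipetoordeeb

Rule 1 (post-nasal voicing): /t/ is a voiceless stop immediately after the nasal /m/, so it voices to [d]. /odemtiptourdeebl/ → odemdiptourdeebl.
Rule 2 (stop-cluster e-epenthesis): /p/ and /t/ form a stop–stop cluster, so [e] is inserted between them. /odemdiptourdeebl/ → odemdipetourdeebl.
Rule 3 (pre-rhotic lowering): /u/ is a high vowel immediately before /r/, so it lowers to [o]. /odemdipetourdeebl/ → odemdipetoordeebl.
Rule 4 (final cluster simplification): /l/ is the second consonant of a word-final cluster /bl/, so it deletes. /odemdipetoordeebl/ → odemdipetoordeeb.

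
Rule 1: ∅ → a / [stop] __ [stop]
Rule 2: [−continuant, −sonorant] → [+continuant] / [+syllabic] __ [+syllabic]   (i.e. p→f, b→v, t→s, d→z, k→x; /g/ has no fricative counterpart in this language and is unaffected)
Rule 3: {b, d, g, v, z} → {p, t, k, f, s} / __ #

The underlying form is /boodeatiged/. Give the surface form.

boozeasiget

Rule 1 (stop-cluster a-epenthesis): no segment meets the environment; /boodeatiged/ is unchanged.
Rule 2 (intervocalic spirantization): /d/ is a stop between vowels /o/ and /e/, so it spirantizes to the fricative [z]. /t/ is a stop between vowels /a/ and /i/, so it spirantizes to the fricative [s]. /boodeatiged/ → boozeasiged.
Rule 3 (final devoicing): /d/ is a voiced obstruent in word-final position, so it devoices to [t]. /boozeasiged/ → boozeasiget.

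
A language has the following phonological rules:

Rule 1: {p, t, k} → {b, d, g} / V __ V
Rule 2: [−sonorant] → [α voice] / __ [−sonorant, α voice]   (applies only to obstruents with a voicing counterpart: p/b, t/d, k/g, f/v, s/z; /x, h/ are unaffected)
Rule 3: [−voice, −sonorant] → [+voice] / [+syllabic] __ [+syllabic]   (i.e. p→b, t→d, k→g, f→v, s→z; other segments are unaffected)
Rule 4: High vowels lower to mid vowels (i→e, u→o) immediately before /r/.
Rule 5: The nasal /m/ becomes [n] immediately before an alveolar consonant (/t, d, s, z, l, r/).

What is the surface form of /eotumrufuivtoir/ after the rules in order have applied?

Rule 1 (intervocalic voicing): /t/ is a voiceless stop between vowels /o/ and /u/, so it voices to [d]. /eotumrufuivtoir/ → eodumrufuivtoir.
Rule 2 (regressive voicing assimilation): /v/ precedes the voiceless obstruent /t/, so it devoices to [f] by assimilation. /eodumrufuivtoir/ → eodumrufuiftoir.
Rule 3 (intervocalic voicing): /f/ is a voiceless obstruent between vowels /u/ and /u/, so it voices to [v]. /eodumrufuiftoir/ → eodumruvuiftoir.
Rule 4 (pre-rhotic lowering): /i/ is a high vowel immediately before /r/, so it lowers to [e]. /eodumruvuiftoir/ → eodumruvuiftoer.
Rule 5 (nasal place assimilation): /m/ precedes the alveolar consonant /r/, so it assimilates in place to [n]. /eodumruvuiftoer/ → eodunruvuiftoer.

eodunruvuiftoer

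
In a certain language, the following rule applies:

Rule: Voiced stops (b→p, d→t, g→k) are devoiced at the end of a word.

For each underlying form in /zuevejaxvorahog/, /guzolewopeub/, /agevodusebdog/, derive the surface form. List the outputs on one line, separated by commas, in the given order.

/zuevejaxvorahog/: /g/ is a voiced stop in word-final position, so it devoices to [k]. → [zuevejaxvorahok].
/guzolewopeub/: /b/ is a voiced stop in word-final position, so it devoices to [p]. → [guzolewopeup].
/agevodusebdog/: /g/ is a voiced stop in word-final position, so it devoices to [k]. → [agevodusebdok].

zuevejaxvorahok, guzolewopeup, agevodusebdok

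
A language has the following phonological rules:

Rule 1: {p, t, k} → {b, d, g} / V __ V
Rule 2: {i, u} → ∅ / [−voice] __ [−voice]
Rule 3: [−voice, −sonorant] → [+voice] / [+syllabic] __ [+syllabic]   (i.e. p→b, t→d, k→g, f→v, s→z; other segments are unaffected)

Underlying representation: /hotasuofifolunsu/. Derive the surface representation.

Rule 1 (intervocalic voicing): /t/ is a voiceless stop between vowels /o/ and /a/, so it voices to [d]. /hotasuofifolunsu/ → hodasuofifolunsu.
Rule 2 (high vowel syncope): /i/ is a high vowel flanked by voiceless consonants /f/ and /f/, so it deletes. /hodasuofifolunsu/ → hodasuoffolunsu.
Rule 3 (intervocalic voicing): /s/ is a voiceless obstruent between vowels /a/ and /u/, so it voices to [z]. /hodasuoffolunsu/ → hodazuoffolunsu.

hodazuoffolunsu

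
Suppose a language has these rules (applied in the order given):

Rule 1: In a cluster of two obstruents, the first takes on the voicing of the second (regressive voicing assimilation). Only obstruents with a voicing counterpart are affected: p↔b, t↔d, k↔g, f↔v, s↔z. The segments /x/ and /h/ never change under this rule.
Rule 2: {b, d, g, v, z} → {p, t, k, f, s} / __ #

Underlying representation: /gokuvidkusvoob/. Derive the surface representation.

gokuvitkuzvoop

Rule 1 (regressive voicing assimilation): /d/ precedes the voiceless obstruent /k/, so it devoices to [t] by assimilation. /s/ precedes the voiced obstruent /v/, so it voices to [z] by assimilation. /gokuvidkusvoob/ → gokuvitkuzvoob.
Rule 2 (final devoicing): /b/ is a voiced obstruent in word-final position, so it devoices to [p]. /gokuvitkuzvoob/ → gokuvitkuzvoop.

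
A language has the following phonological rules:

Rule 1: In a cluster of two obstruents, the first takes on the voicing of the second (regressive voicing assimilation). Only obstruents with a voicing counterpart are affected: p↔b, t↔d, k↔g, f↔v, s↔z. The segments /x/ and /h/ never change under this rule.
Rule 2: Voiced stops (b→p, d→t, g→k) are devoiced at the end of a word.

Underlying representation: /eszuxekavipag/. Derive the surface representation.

Rule 1 (regressive voicing assimilation): /s/ precedes the voiced obstruent /z/, so it voices to [z] by assimilation. /eszuxekavipag/ → ezzuxekavipag.
Rule 2 (final devoicing): /g/ is a voiced stop in word-final position, so it devoices to [k]. /ezzuxekavipag/ → ezzuxekavipak.

ezzuxekavipak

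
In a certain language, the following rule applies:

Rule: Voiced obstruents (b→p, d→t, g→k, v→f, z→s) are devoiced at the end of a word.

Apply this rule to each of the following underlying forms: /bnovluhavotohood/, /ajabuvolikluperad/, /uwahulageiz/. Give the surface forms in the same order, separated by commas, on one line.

/bnovluhavotohood/: /d/ is a voiced obstruent in word-final position, so it devoices to [t]. → [bnovluhavotohoot].
/ajabuvolikluperad/: /d/ is a voiced obstruent in word-final position, so it devoices to [t]. → [ajabuvolikluperat].
/uwahulageiz/: /z/ is a voiced obstruent in word-final position, so it devoices to [s]. → [uwahulageis].

bnovluhavotohoot, ajabuvolikluperat, uwahulageis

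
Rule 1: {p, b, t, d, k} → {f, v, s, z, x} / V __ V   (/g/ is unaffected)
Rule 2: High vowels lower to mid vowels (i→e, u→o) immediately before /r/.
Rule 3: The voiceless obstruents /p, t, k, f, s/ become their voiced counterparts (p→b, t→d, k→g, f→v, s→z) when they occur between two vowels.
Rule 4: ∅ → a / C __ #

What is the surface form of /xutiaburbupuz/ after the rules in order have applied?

Rule 1 (intervocalic spirantization): /t/ is a stop between vowels /u/ and /i/, so it spirantizes to the fricative [s]. /b/ is a stop between vowels /a/ and /u/, so it spirantizes to the fricative [v]. /p/ is a stop between vowels /u/ and /u/, so it spirantizes to the fricative [f]. /xutiaburbupuz/ → xusiavurbufuz.
Rule 2 (pre-rhotic lowering): /u/ is a high vowel immediately before /r/, so it lowers to [o]. /xusiavurbufuz/ → xusiavorbufuz.
Rule 3 (intervocalic voicing): /s/ is a voiceless obstruent between vowels /u/ and /i/, so it voices to [z]. /f/ is a voiceless obstruent between vowels /u/ and /u/, so it voices to [v]. /xusiavorbufuz/ → xuziavorbuvuz.
Rule 4 (final a-epenthesis): the form ends in the consonant /z/, so [a] is inserted word-finally. /xuziavorbuvuz/ → xuziavorbuvuza.

xuziavorbuvuza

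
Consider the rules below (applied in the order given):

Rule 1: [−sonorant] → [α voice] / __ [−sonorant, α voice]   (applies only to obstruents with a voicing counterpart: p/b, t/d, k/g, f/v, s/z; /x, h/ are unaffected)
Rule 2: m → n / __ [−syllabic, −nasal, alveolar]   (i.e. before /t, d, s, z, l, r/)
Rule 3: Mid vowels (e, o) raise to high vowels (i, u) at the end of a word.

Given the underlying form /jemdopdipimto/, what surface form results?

Rule 1 (regressive voicing assimilation): /p/ precedes the voiced obstruent /d/, so it voices to [b] by assimilation. /jemdopdipimto/ → jemdobdipimto.
Rule 2 (nasal place assimilation): /m/ precedes the alveolar consonant /d/, so it assimilates in place to [n]. /m/ precedes the alveolar consonant /t/, so it assimilates in place to [n]. /jemdobdipimto/ → jendobdipinto.
Rule 3 (final vowel raising): /o/ is a mid vowel in word-final position, so it raises to [u]. /jendobdipinto/ → jendobdipintu.

jendobdipintu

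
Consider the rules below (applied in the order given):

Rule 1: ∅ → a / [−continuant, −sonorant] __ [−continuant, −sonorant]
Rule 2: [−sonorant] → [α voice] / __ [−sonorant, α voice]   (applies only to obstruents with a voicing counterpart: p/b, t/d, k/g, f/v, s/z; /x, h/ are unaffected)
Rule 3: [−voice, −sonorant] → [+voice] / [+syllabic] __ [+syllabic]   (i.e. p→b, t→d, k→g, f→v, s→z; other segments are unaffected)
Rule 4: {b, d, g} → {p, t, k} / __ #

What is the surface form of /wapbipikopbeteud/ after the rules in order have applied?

Rule 1 (stop-cluster a-epenthesis): /p/ and /b/ form a stop–stop cluster, so [a] is inserted between them. /p/ and /b/ form a stop–stop cluster, so [a] is inserted between them. /wapbipikopbeteud/ → wapabipikopabeteud.
Rule 2 (regressive voicing assimilation): no segment meets the environment; /wapabipikopabeteud/ is unchanged.
Rule 3 (intervocalic voicing): /p/ is a voiceless obstruent between vowels /a/ and /a/, so it voices to [b]. /p/ is a voiceless obstruent between vowels /i/ and /i/, so it voices to [b]. /k/ is a voiceless obstruent between vowels /i/ and /o/, so it voices to [g]. /p/ is a voiceless obstruent between vowels /o/ and /a/, so it voices to [b]. /t/ is a voiceless obstruent between vowels /e/ and /e/, so it voices to [d]. /wapabipikopabeteud/ → wababibigobabedeud.
Rule 4 (final devoicing): /d/ is a voiced stop in word-final position, so it devoices to [t]. /wababibigobabedeud/ → wababibigobabedeut.

wababibigobabedeut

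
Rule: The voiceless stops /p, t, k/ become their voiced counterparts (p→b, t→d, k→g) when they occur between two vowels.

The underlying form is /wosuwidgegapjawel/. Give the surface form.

wosuwidgegapjawel

No segment of /wosuwidgegapjawel/ meets the structural description of the rule, so the form surfaces unchanged.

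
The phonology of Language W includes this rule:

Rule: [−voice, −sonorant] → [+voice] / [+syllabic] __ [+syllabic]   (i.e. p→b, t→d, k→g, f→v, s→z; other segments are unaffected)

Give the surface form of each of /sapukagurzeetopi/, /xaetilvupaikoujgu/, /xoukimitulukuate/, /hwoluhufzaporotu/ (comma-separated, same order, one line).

sabugagurzeedobi, xaedilvubaigoujgu, xougimiduluguade, hwoluhufzaborodu

/sapukagurzeetopi/: /p/ is a voiceless obstruent between vowels /a/ and /u/, so it voices to [b]. /k/ is a voiceless obstruent between vowels /u/ and /a/, so it voices to [g]. /t/ is a voiceless obstruent between vowels /e/ and /o/, so it voices to [d]. /p/ is a voiceless obstruent between vowels /o/ and /i/, so it voices to [b]. → [sabugagurzeedobi].
/xaetilvupaikoujgu/: /t/ is a voiceless obstruent between vowels /e/ and /i/, so it voices to [d]. /p/ is a voiceless obstruent between vowels /u/ and /a/, so it voices to [b]. /k/ is a voiceless obstruent between vowels /i/ and /o/, so it voices to [g]. → [xaedilvubaigoujgu].
/xoukimitulukuate/: /k/ is a voiceless obstruent between vowels /u/ and /i/, so it voices to [g]. /t/ is a voiceless obstruent between vowels /i/ and /u/, so it voices to [d]. /k/ is a voiceless obstruent between vowels /u/ and /u/, so it voices to [g]. /t/ is a voiceless obstruent between vowels /a/ and /e/, so it voices to [d]. → [xougimiduluguade].
/hwoluhufzaporotu/: /p/ is a voiceless obstruent between vowels /a/ and /o/, so it voices to [b]. /t/ is a voiceless obstruent between vowels /o/ and /u/, so it voices to [d]. → [hwoluhufzaborodu].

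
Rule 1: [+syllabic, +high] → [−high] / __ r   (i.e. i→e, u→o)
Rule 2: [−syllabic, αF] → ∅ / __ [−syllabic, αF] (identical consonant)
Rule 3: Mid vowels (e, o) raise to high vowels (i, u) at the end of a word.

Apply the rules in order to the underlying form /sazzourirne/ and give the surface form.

sazoorerni

Rule 1 (pre-rhotic lowering): /u/ is a high vowel immediately before /r/, so it lowers to [o]. /i/ is a high vowel immediately before /r/, so it lowers to [e]. /sazzourirne/ → sazzoorerne.
Rule 2 (degemination): /zz/ is a geminate; the first /z/ deletes. /sazzoorerne/ → sazoorerne.
Rule 3 (final vowel raising): /e/ is a mid vowel in word-final position, so it raises to [i]. /sazoorerne/ → sazoorerni.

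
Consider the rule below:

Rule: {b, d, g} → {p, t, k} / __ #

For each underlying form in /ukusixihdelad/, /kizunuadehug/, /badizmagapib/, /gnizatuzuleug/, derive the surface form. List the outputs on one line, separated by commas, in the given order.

ukusixihdelat, kizunuadehuk, badizmagapip, gnizatuzuleuk

/ukusixihdelad/: /d/ is a voiced stop in word-final position, so it devoices to [t]. → [ukusixihdelat].
/kizunuadehug/: /g/ is a voiced stop in word-final position, so it devoices to [k]. → [kizunuadehuk].
/badizmagapib/: /b/ is a voiced stop in word-final position, so it devoices to [p]. → [badizmagapip].
/gnizatuzuleug/: /g/ is a voiced stop in word-final position, so it devoices to [k]. → [gnizatuzuleuk].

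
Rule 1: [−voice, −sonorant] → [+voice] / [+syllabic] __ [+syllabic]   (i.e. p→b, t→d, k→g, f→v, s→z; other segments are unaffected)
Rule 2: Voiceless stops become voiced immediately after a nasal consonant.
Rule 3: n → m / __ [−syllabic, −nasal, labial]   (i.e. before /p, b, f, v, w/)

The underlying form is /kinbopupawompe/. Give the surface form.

kimbobubawombe

Rule 1 (intervocalic voicing): /p/ is a voiceless obstruent between vowels /o/ and /u/, so it voices to [b]. /p/ is a voiceless obstruent between vowels /u/ and /a/, so it voices to [b]. /kinbopupawompe/ → kinbobubawompe.
Rule 2 (post-nasal voicing): /p/ is a voiceless stop immediately after the nasal /m/, so it voices to [b]. /kinbobubawompe/ → kinbobubawombe.
Rule 3 (nasal place assimilation): /n/ precedes the labial consonant /b/, so it assimilates in place to [m]. /kinbobubawombe/ → kimbobubawombe.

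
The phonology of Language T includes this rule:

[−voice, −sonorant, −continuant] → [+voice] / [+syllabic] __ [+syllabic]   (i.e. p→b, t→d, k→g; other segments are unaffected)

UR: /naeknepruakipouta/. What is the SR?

/k/ is a voiceless stop between vowels /a/ and /i/, so it voices to [g].
/p/ is a voiceless stop between vowels /i/ and /o/, so it voices to [b].
/t/ is a voiceless stop between vowels /u/ and /a/, so it voices to [d].
Surface form: [naeknepruagibouda].

naeknepruagibouda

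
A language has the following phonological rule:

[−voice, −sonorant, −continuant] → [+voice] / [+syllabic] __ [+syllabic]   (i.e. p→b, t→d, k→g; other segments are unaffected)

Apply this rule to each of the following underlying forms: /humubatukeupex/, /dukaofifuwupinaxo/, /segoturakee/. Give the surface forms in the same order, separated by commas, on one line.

humubadugeubex, dugaofifuwubinaxo, segoduragee

/humubatukeupex/: /t/ is a voiceless stop between vowels /a/ and /u/, so it voices to [d]. /k/ is a voiceless stop between vowels /u/ and /e/, so it voices to [g]. /p/ is a voiceless stop between vowels /u/ and /e/, so it voices to [b]. → [humubadugeubex].
/dukaofifuwupinaxo/: /k/ is a voiceless stop between vowels /u/ and /a/, so it voices to [g]. /p/ is a voiceless stop between vowels /u/ and /i/, so it voices to [b]. → [dugaofifuwubinaxo].
/segoturakee/: /t/ is a voiceless stop between vowels /o/ and /u/, so it voices to [d]. /k/ is a voiceless stop between vowels /a/ and /e/, so it voices to [g]. → [segoduragee].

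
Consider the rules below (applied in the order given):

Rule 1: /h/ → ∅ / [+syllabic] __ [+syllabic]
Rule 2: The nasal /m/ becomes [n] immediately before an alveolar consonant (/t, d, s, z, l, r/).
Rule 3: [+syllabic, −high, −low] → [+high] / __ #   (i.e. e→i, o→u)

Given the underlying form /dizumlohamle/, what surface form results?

dizunloanli

Rule 1 (intervocalic h-deletion): /h/ occurs between vowels /o/ and /a/, so it deletes. /dizumlohamle/ → dizumloamle.
Rule 2 (nasal place assimilation): /m/ precedes the alveolar consonant /l/, so it assimilates in place to [n]. /m/ precedes the alveolar consonant /l/, so it assimilates in place to [n]. /dizumloamle/ → dizunloanle.
Rule 3 (final vowel raising): /e/ is a mid vowel in word-final position, so it raises to [i]. /dizunloanle/ → dizunloanli.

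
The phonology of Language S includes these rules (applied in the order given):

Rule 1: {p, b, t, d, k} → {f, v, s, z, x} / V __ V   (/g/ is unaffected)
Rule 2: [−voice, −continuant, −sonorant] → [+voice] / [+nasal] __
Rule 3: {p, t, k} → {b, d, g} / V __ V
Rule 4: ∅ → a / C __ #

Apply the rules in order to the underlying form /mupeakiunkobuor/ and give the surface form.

mufeaxiungovuora

Rule 1 (intervocalic spirantization): /p/ is a stop between vowels /u/ and /e/, so it spirantizes to the fricative [f]. /k/ is a stop between vowels /a/ and /i/, so it spirantizes to the fricative [x]. /b/ is a stop between vowels /o/ and /u/, so it spirantizes to the fricative [v]. /mupeakiunkobuor/ → mufeaxiunkovuor.
Rule 2 (post-nasal voicing): /k/ is a voiceless stop immediately after the nasal /n/, so it voices to [g]. /mufeaxiunkovuor/ → mufeaxiungovuor.
Rule 3 (intervocalic voicing): no segment meets the environment; /mufeaxiungovuor/ is unchanged.
Rule 4 (final a-epenthesis): the form ends in the consonant /r/, so [a] is inserted word-finally. /mufeaxiungovuor/ → mufeaxiungovuora.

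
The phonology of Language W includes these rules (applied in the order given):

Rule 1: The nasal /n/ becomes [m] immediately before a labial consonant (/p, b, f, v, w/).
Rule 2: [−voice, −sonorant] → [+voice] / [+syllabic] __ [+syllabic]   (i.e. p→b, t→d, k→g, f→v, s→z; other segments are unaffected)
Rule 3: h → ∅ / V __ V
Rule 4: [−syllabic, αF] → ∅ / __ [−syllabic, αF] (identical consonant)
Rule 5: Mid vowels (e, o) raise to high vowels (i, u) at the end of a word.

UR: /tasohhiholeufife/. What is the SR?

Rule 1 (nasal place assimilation): no segment meets the environment; /tasohhiholeufife/ is unchanged.
Rule 2 (intervocalic voicing): /s/ is a voiceless obstruent between vowels /a/ and /o/, so it voices to [z]. /f/ is a voiceless obstruent between vowels /u/ and /i/, so it voices to [v]. /f/ is a voiceless obstruent between vowels /i/ and /e/, so it voices to [v]. /tasohhiholeufife/ → tazohhiholeuvive.
Rule 3 (intervocalic h-deletion): /h/ occurs between vowels /i/ and /o/, so it deletes. /tazohhiholeuvive/ → tazohhioleuvive.
Rule 4 (degemination): /hh/ is a geminate; the first /h/ deletes. /tazohhioleuvive/ → tazohioleuvive.
Rule 5 (final vowel raising): /e/ is a mid vowel in word-final position, so it raises to [i]. /tazohioleuvive/ → tazohioleuvivi.

tazohioleuvivi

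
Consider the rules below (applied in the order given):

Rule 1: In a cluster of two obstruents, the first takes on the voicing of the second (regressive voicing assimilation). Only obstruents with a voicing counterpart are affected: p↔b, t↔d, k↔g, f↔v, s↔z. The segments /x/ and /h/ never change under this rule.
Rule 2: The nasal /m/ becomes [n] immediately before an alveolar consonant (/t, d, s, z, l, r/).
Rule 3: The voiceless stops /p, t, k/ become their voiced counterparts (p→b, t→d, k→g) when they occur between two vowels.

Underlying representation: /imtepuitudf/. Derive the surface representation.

intebuidutf

Rule 1 (regressive voicing assimilation): /d/ precedes the voiceless obstruent /f/, so it devoices to [t] by assimilation. /imtepuitudf/ → imtepuitutf.
Rule 2 (nasal place assimilation): /m/ precedes the alveolar consonant /t/, so it assimilates in place to [n]. /imtepuitutf/ → intepuitutf.
Rule 3 (intervocalic voicing): /p/ is a voiceless stop between vowels /e/ and /u/, so it voices to [b]. /t/ is a voiceless stop between vowels /i/ and /u/, so it voices to [d]. /intepuitutf/ → intebuidutf.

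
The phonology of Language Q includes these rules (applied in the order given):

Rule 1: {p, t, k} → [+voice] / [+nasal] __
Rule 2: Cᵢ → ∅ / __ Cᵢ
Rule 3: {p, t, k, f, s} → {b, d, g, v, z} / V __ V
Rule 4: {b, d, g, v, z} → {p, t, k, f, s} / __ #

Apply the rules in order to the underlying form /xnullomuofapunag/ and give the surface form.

Rule 1 (post-nasal voicing): no segment meets the environment; /xnullomuofapunag/ is unchanged.
Rule 2 (degemination): /ll/ is a geminate; the first /l/ deletes. /xnullomuofapunag/ → xnulomuofapunag.
Rule 3 (intervocalic voicing): /f/ is a voiceless obstruent between vowels /o/ and /a/, so it voices to [v]. /p/ is a voiceless obstruent between vowels /a/ and /u/, so it voices to [b]. /xnulomuofapunag/ → xnulomuovabunag.
Rule 4 (final devoicing): /g/ is a voiced obstruent in word-final position, so it devoices to [k]. /xnulomuovabunag/ → xnulomuovabunak.

xnulomuovabunak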